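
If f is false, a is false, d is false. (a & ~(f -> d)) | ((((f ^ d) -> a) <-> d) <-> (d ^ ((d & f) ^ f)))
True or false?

T

f -> d = F -> F = T
~(f -> d) = ~T = F
a & ~(f -> d) = F & F = F
f ^ d = F ^ F = F
(f ^ d) -> a = F -> F = T
((f ^ d) -> a) <-> d = T <-> F = F
d & f = F & F = F
(d & f) ^ f = F ^ F = F
d ^ ((d & f) ^ f) = F ^ F = F
(((f ^ d) -> a) <-> d) <-> (d ^ ((d & f) ^ f)) = F <-> F = T
(a & ~(f -> d)) | ((((f ^ d) -> a) <-> d) <-> (d ^ ((d & f) ^ f))) = F | T = T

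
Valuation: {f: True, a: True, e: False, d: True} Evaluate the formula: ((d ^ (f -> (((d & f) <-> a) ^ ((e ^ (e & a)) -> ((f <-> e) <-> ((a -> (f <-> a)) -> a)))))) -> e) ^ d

d & f = True & True = True
(d & f) <-> a = True <-> True = True
e & a = False & True = False
e ^ (e & a) = False ^ False = False
f <-> e = True <-> False = False
f <-> a = True <-> True = True
a -> (f <-> a) = True -> True = True
(a -> (f <-> a)) -> a = True -> True = True
(f <-> e) <-> ((a -> (f <-> a)) -> a) = False <-> True = False
(e ^ (e & a)) -> ((f <-> e) <-> ((a -> (f <-> a)) -> a)) = False -> False = True
((d & f) <-> a) ^ ((e ^ (e & a)) -> ((f <-> e) <-> ((a -> (f <-> a)) -> a))) = True ^ True = False
f -> (((d & f) <-> a) ^ ((e ^ (e & a)) -> ((f <-> e) <-> ((a -> (f <-> a)) -> a)))) = True -> False = False
d ^ (f -> (((d & f) <-> a) ^ ((e ^ (e & a)) -> ((f <-> e) <-> ((a -> (f <-> a)) -> a))))) = True ^ False = True
(d ^ (f -> (((d & f) <-> a) ^ ((e ^ (e & a)) -> ((f <-> e) <-> ((a -> (f <-> a)) -> a)))))) -> e = True -> False = False
((d ^ (f -> (((d & f) <-> a) ^ ((e ^ (e & a)) -> ((f <-> e) <-> ((a -> (f <-> a)) -> a)))))) -> e) ^ d = False ^ True = True

True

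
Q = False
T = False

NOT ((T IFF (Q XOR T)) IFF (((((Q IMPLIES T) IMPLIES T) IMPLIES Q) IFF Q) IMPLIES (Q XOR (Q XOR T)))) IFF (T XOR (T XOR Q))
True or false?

True

Substituting Q=False, T=False:
Q XOR T = False XOR False = False
T IFF (Q XOR T) = False IFF False = True
Q IMPLIES T = False IMPLIES False = True
(Q IMPLIES T) IMPLIES T = True IMPLIES False = False
((Q IMPLIES T) IMPLIES T) IMPLIES Q = False IMPLIES False = True
(((Q IMPLIES T) IMPLIES T) IMPLIES Q) IFF Q = True IFF False = False
Q XOR T = False XOR False = False
Q XOR (Q XOR T) = False XOR False = False
((((Q IMPLIES T) IMPLIES T) IMPLIES Q) IFF Q) IMPLIES (Q XOR (Q XOR T)) = False IMPLIES False = True
(T IFF (Q XOR T)) IFF (((((Q IMPLIES T) IMPLIES T) IMPLIES Q) IFF Q) IMPLIES (Q XOR (Q XOR T))) = True IFF True = True
NOT ((T IFF (Q XOR T)) IFF (((((Q IMPLIES T) IMPLIES T) IMPLIES Q) IFF Q) IMPLIES (Q XOR (Q XOR T)))) = NOT True = False
T XOR Q = False XOR False = False
T XOR (T XOR Q) = False XOR False = False
NOT ((T IFF (Q XOR T)) IFF (((((Q IMPLIES T) IMPLIES T) IMPLIES Q) IFF Q) IMPLIES (Q XOR (Q XOR T)))) IFF (T XOR (T XOR Q)) = False IFF False = True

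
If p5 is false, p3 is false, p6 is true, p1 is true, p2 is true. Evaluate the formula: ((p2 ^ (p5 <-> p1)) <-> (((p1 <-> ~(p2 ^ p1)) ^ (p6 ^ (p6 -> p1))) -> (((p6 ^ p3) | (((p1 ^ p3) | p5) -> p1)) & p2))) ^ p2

Substituting p5=0, p3=0, p6=1, p1=1, p2=1:
p5 <-> p1 = 0 <-> 1 = 0
p2 ^ (p5 <-> p1) = 1 ^ 0 = 1
p2 ^ p1 = 1 ^ 1 = 0
~(p2 ^ p1) = ~0 = 1
p1 <-> ~(p2 ^ p1) = 1 <-> 1 = 1
p6 -> p1 = 1 -> 1 = 1
p6 ^ (p6 -> p1) = 1 ^ 1 = 0
(p1 <-> ~(p2 ^ p1)) ^ (p6 ^ (p6 -> p1)) = 1 ^ 0 = 1
p6 ^ p3 = 1 ^ 0 = 1
p1 ^ p3 = 1 ^ 0 = 1
(p1 ^ p3) | p5 = 1 | 0 = 1
((p1 ^ p3) | p5) -> p1 = 1 -> 1 = 1
(p6 ^ p3) | (((p1 ^ p3) | p5) -> p1) = 1 | 1 = 1
((p6 ^ p3) | (((p1 ^ p3) | p5) -> p1)) & p2 = 1 & 1 = 1
((p1 <-> ~(p2 ^ p1)) ^ (p6 ^ (p6 -> p1))) -> (((p6 ^ p3) | (((p1 ^ p3) | p5) -> p1)) & p2) = 1 -> 1 = 1
(p2 ^ (p5 <-> p1)) <-> (((p1 <-> ~(p2 ^ p1)) ^ (p6 ^ (p6 -> p1))) -> (((p6 ^ p3) | (((p1 ^ p3) | p5) -> p1)) & p2)) = 1 <-> 1 = 1
((p2 ^ (p5 <-> p1)) <-> (((p1 <-> ~(p2 ^ p1)) ^ (p6 ^ (p6 -> p1))) -> (((p6 ^ p3) | (((p1 ^ p3) | p5) -> p1)) & p2))) ^ p2 = 1 ^ 1 = 0

0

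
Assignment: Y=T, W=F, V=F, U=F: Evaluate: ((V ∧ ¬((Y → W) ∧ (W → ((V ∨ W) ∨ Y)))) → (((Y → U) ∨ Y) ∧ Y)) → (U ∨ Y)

T

Y → W = T → F = F
V ∨ W = F ∨ F = F
(V ∨ W) ∨ Y = F ∨ T = T
W → ((V ∨ W) ∨ Y) = F → T = T
(Y → W) ∧ (W → ((V ∨ W) ∨ Y)) = F ∧ T = F
¬((Y → W) ∧ (W → ((V ∨ W) ∨ Y))) = ¬F = T
V ∧ ¬((Y → W) ∧ (W → ((V ∨ W) ∨ Y))) = F ∧ T = F
Y → U = T → F = F
(Y → U) ∨ Y = F ∨ T = T
((Y → U) ∨ Y) ∧ Y = T ∧ T = T
(V ∧ ¬((Y → W) ∧ (W → ((V ∨ W) ∨ Y)))) → (((Y → U) ∨ Y) ∧ Y) = F → T = T
U ∨ Y = F ∨ T = T
((V ∧ ¬((Y → W) ∧ (W → ((V ∨ W) ∨ Y)))) → (((Y → U) ∨ Y) ∧ Y)) → (U ∨ Y) = T → T = T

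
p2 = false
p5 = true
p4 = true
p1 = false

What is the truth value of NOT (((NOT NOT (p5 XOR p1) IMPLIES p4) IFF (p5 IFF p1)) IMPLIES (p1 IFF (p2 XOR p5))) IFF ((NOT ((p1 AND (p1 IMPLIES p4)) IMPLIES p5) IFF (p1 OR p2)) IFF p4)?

p5 XOR p1 = true XOR false = true
NOT (p5 XOR p1) = NOT true = false
NOT NOT (p5 XOR p1) = NOT false = true
NOT NOT (p5 XOR p1) IMPLIES p4 = true IMPLIES true = true
p5 IFF p1 = true IFF false = false
(NOT NOT (p5 XOR p1) IMPLIES p4) IFF (p5 IFF p1) = true IFF false = false
p2 XOR p5 = false XOR true = true
p1 IFF (p2 XOR p5) = false IFF true = false
((NOT NOT (p5 XOR p1) IMPLIES p4) IFF (p5 IFF p1)) IMPLIES (p1 IFF (p2 XOR p5)) = false IMPLIES false = true
NOT (((NOT NOT (p5 XOR p1) IMPLIES p4) IFF (p5 IFF p1)) IMPLIES (p1 IFF (p2 XOR p5))) = NOT true = false
p1 IMPLIES p4 = false IMPLIES true = true
p1 AND (p1 IMPLIES p4) = false AND true = false
(p1 AND (p1 IMPLIES p4)) IMPLIES p5 = false IMPLIES true = true
NOT ((p1 AND (p1 IMPLIES p4)) IMPLIES p5) = NOT true = false
p1 OR p2 = false OR false = false
NOT ((p1 AND (p1 IMPLIES p4)) IMPLIES p5) IFF (p1 OR p2) = false IFF false = true
(NOT ((p1 AND (p1 IMPLIES p4)) IMPLIES p5) IFF (p1 OR p2)) IFF p4 = true IFF true = true
NOT (((NOT NOT (p5 XOR p1) IMPLIES p4) IFF (p5 IFF p1)) IMPLIES (p1 IFF (p2 XOR p5))) IFF ((NOT ((p1 AND (p1 IMPLIES p4)) IMPLIES p5) IFF (p1 OR p2)) IFF p4) = false IFF true = false

false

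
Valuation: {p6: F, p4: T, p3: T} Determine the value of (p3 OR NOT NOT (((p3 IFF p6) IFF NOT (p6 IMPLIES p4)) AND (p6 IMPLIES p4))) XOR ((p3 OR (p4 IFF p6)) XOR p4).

p3 IFF p6 = T IFF F = F
p6 IMPLIES p4 = F IMPLIES T = T
NOT (p6 IMPLIES p4) = NOT T = F
(p3 IFF p6) IFF NOT (p6 IMPLIES p4) = F IFF F = T
p6 IMPLIES p4 = F IMPLIES T = T
((p3 IFF p6) IFF NOT (p6 IMPLIES p4)) AND (p6 IMPLIES p4) = T AND T = T
NOT (((p3 IFF p6) IFF NOT (p6 IMPLIES p4)) AND (p6 IMPLIES p4)) = NOT T = F
NOT NOT (((p3 IFF p6) IFF NOT (p6 IMPLIES p4)) AND (p6 IMPLIES p4)) = NOT F = T
p3 OR NOT NOT (((p3 IFF p6) IFF NOT (p6 IMPLIES p4)) AND (p6 IMPLIES p4)) = T OR T = T
p4 IFF p6 = T IFF F = F
p3 OR (p4 IFF p6) = T OR F = T
(p3 OR (p4 IFF p6)) XOR p4 = T XOR T = F
(p3 OR NOT NOT (((p3 IFF p6) IFF NOT (p6 IMPLIES p4)) AND (p6 IMPLIES p4))) XOR ((p3 OR (p4 IFF p6)) XOR p4) = T XOR F = T

T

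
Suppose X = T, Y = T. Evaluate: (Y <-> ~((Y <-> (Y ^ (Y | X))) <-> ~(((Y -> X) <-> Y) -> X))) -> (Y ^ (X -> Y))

T

Y | X = T | T = T
Y ^ (Y | X) = T ^ T = F
Y <-> (Y ^ (Y | X)) = T <-> F = F
Y -> X = T -> T = T
(Y -> X) <-> Y = T <-> T = T
((Y -> X) <-> Y) -> X = T -> T = T
~(((Y -> X) <-> Y) -> X) = ~T = F
(Y <-> (Y ^ (Y | X))) <-> ~(((Y -> X) <-> Y) -> X) = F <-> F = T
~((Y <-> (Y ^ (Y | X))) <-> ~(((Y -> X) <-> Y) -> X)) = ~T = F
Y <-> ~((Y <-> (Y ^ (Y | X))) <-> ~(((Y -> X) <-> Y) -> X)) = T <-> F = F
X -> Y = T -> T = T
Y ^ (X -> Y) = T ^ T = F
(Y <-> ~((Y <-> (Y ^ (Y | X))) <-> ~(((Y -> X) <-> Y) -> X))) -> (Y ^ (X -> Y)) = F -> F = T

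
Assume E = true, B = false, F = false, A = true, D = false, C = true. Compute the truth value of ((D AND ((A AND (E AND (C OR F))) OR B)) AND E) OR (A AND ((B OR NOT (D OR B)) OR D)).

C OR F = true OR false = true
E AND (C OR F) = true AND true = true
A AND (E AND (C OR F)) = true AND true = true
(A AND (E AND (C OR F))) OR B = true OR false = true
D AND ((A AND (E AND (C OR F))) OR B) = false AND true = false
(D AND ((A AND (E AND (C OR F))) OR B)) AND E = false AND true = false
D OR B = false OR false = false
NOT (D OR B) = NOT false = true
B OR NOT (D OR B) = false OR true = true
(B OR NOT (D OR B)) OR D = true OR false = true
A AND ((B OR NOT (D OR B)) OR D) = true AND true = true
((D AND ((A AND (E AND (C OR F))) OR B)) AND E) OR (A AND ((B OR NOT (D OR B)) OR D)) = false OR true = true

true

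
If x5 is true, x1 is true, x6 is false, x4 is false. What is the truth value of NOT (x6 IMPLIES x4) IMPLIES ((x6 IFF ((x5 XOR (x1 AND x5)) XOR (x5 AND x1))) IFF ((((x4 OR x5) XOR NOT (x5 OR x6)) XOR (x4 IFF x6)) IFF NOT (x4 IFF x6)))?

True

x6 IMPLIES x4 = False IMPLIES False = True
NOT (x6 IMPLIES x4) = NOT True = False
x1 AND x5 = True AND True = True
x5 XOR (x1 AND x5) = True XOR True = False
x5 AND x1 = True AND True = True
(x5 XOR (x1 AND x5)) XOR (x5 AND x1) = False XOR True = True
x6 IFF ((x5 XOR (x1 AND x5)) XOR (x5 AND x1)) = False IFF True = False
x4 OR x5 = False OR True = True
x5 OR x6 = True OR False = True
NOT (x5 OR x6) = NOT True = False
(x4 OR x5) XOR NOT (x5 OR x6) = True XOR False = True
x4 IFF x6 = False IFF False = True
((x4 OR x5) XOR NOT (x5 OR x6)) XOR (x4 IFF x6) = True XOR True = False
x4 IFF x6 = False IFF False = True
NOT (x4 IFF x6) = NOT True = False
(((x4 OR x5) XOR NOT (x5 OR x6)) XOR (x4 IFF x6)) IFF NOT (x4 IFF x6) = False IFF False = True
(x6 IFF ((x5 XOR (x1 AND x5)) XOR (x5 AND x1))) IFF ((((x4 OR x5) XOR NOT (x5 OR x6)) XOR (x4 IFF x6)) IFF NOT (x4 IFF x6)) = False IFF True = False
NOT (x6 IMPLIES x4) IMPLIES ((x6 IFF ((x5 XOR (x1 AND x5)) XOR (x5 AND x1))) IFF ((((x4 OR x5) XOR NOT (x5 OR x6)) XOR (x4 IFF x6)) IFF NOT (x4 IFF x6))) = False IMPLIES False = True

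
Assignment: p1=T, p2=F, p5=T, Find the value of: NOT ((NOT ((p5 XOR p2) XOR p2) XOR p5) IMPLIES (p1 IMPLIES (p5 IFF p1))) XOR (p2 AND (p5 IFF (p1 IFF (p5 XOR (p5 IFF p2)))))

p5 XOR p2 = T XOR F = T
(p5 XOR p2) XOR p2 = T XOR F = T
NOT ((p5 XOR p2) XOR p2) = NOT T = F
NOT ((p5 XOR p2) XOR p2) XOR p5 = F XOR T = T
p5 IFF p1 = T IFF T = T
p1 IMPLIES (p5 IFF p1) = T IMPLIES T = T
(NOT ((p5 XOR p2) XOR p2) XOR p5) IMPLIES (p1 IMPLIES (p5 IFF p1)) = T IMPLIES T = T
NOT ((NOT ((p5 XOR p2) XOR p2) XOR p5) IMPLIES (p1 IMPLIES (p5 IFF p1))) = NOT T = F
p5 IFF p2 = T IFF F = F
p5 XOR (p5 IFF p2) = T XOR F = T
p1 IFF (p5 XOR (p5 IFF p2)) = T IFF T = T
p5 IFF (p1 IFF (p5 XOR (p5 IFF p2))) = T IFF T = T
p2 AND (p5 IFF (p1 IFF (p5 XOR (p5 IFF p2)))) = F AND T = F
NOT ((NOT ((p5 XOR p2) XOR p2) XOR p5) IMPLIES (p1 IMPLIES (p5 IFF p1))) XOR (p2 AND (p5 IFF (p1 IFF (p5 XOR (p5 IFF p2))))) = F XOR F = F

F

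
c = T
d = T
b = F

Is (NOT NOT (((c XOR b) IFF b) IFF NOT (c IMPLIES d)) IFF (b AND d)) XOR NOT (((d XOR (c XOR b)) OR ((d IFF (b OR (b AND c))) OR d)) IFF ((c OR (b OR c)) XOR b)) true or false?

c XOR b = T XOR F = T
(c XOR b) IFF b = T IFF F = F
c IMPLIES d = T IMPLIES T = T
NOT (c IMPLIES d) = NOT T = F
((c XOR b) IFF b) IFF NOT (c IMPLIES d) = F IFF F = T
NOT (((c XOR b) IFF b) IFF NOT (c IMPLIES d)) = NOT T = F
NOT NOT (((c XOR b) IFF b) IFF NOT (c IMPLIES d)) = NOT F = T
b AND d = F AND T = F
NOT NOT (((c XOR b) IFF b) IFF NOT (c IMPLIES d)) IFF (b AND d) = T IFF F = F
c XOR b = T XOR F = T
d XOR (c XOR b) = T XOR T = F
b AND c = F AND T = F
b OR (b AND c) = F OR F = F
d IFF (b OR (b AND c)) = T IFF F = F
(d IFF (b OR (b AND c))) OR d = F OR T = T
(d XOR (c XOR b)) OR ((d IFF (b OR (b AND c))) OR d) = F OR T = T
b OR c = F OR T = T
c OR (b OR c) = T OR T = T
(c OR (b OR c)) XOR b = T XOR F = T
((d XOR (c XOR b)) OR ((d IFF (b OR (b AND c))) OR d)) IFF ((c OR (b OR c)) XOR b) = T IFF T = T
NOT (((d XOR (c XOR b)) OR ((d IFF (b OR (b AND c))) OR d)) IFF ((c OR (b OR c)) XOR b)) = NOT T = F
(NOT NOT (((c XOR b) IFF b) IFF NOT (c IMPLIES d)) IFF (b AND d)) XOR NOT (((d XOR (c XOR b)) OR ((d IFF (b OR (b AND c))) OR d)) IFF ((c OR (b OR c)) XOR b)) = F XOR F = F

F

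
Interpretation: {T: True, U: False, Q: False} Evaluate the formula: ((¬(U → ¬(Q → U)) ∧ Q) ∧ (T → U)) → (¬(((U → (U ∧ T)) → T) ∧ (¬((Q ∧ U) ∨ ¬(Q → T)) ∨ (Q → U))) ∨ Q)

Substituting T=True, U=False, Q=False:
Q → U = False → False = True
¬(Q → U) = ¬True = False
U → ¬(Q → U) = False → False = True
¬(U → ¬(Q → U)) = ¬True = False
¬(U → ¬(Q → U)) ∧ Q = False ∧ False = False
T → U = True → False = False
(¬(U → ¬(Q → U)) ∧ Q) ∧ (T → U) = False ∧ False = False
U ∧ T = False ∧ True = False
U → (U ∧ T) = False → False = True
(U → (U ∧ T)) → T = True → True = True
Q ∧ U = False ∧ False = False
Q → T = False → True = True
¬(Q → T) = ¬True = False
(Q ∧ U) ∨ ¬(Q → T) = False ∨ False = False
¬((Q ∧ U) ∨ ¬(Q → T)) = ¬False = True
Q → U = False → False = True
¬((Q ∧ U) ∨ ¬(Q → T)) ∨ (Q → U) = True ∨ True = True
((U → (U ∧ T)) → T) ∧ (¬((Q ∧ U) ∨ ¬(Q → T)) ∨ (Q → U)) = True ∧ True = True
¬(((U → (U ∧ T)) → T) ∧ (¬((Q ∧ U) ∨ ¬(Q → T)) ∨ (Q → U))) = ¬True = False
¬(((U → (U ∧ T)) → T) ∧ (¬((Q ∧ U) ∨ ¬(Q → T)) ∨ (Q → U))) ∨ Q = False ∨ False = False
((¬(U → ¬(Q → U)) ∧ Q) ∧ (T → U)) → (¬(((U → (U ∧ T)) → T) ∧ (¬((Q ∧ U) ∨ ¬(Q → T)) ∨ (Q → U))) ∨ Q) = False → False = True

True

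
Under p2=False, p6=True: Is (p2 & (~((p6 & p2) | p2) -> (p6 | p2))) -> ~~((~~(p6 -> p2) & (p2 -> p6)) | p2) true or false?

True

p6 & p2 = True & False = False
(p6 & p2) | p2 = False | False = False
~((p6 & p2) | p2) = ~False = True
p6 | p2 = True | False = True
~((p6 & p2) | p2) -> (p6 | p2) = True -> True = True
p2 & (~((p6 & p2) | p2) -> (p6 | p2)) = False & True = False
p6 -> p2 = True -> False = False
~(p6 -> p2) = ~False = True
~~(p6 -> p2) = ~True = False
p2 -> p6 = False -> True = True
~~(p6 -> p2) & (p2 -> p6) = False & True = False
(~~(p6 -> p2) & (p2 -> p6)) | p2 = False | False = False
~((~~(p6 -> p2) & (p2 -> p6)) | p2) = ~False = True
~~((~~(p6 -> p2) & (p2 -> p6)) | p2) = ~True = False
(p2 & (~((p6 & p2) | p2) -> (p6 | p2))) -> ~~((~~(p6 -> p2) & (p2 -> p6)) | p2) = False -> False = True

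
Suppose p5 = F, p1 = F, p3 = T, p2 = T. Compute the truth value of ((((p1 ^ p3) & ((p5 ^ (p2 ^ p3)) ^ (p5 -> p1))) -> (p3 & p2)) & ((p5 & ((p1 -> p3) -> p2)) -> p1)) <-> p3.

p1 ^ p3 = F ^ T = T
p2 ^ p3 = T ^ T = F
p5 ^ (p2 ^ p3) = F ^ F = F
p5 -> p1 = F -> F = T
(p5 ^ (p2 ^ p3)) ^ (p5 -> p1) = F ^ T = T
(p1 ^ p3) & ((p5 ^ (p2 ^ p3)) ^ (p5 -> p1)) = T & T = T
p3 & p2 = T & T = T
((p1 ^ p3) & ((p5 ^ (p2 ^ p3)) ^ (p5 -> p1))) -> (p3 & p2) = T -> T = T
p1 -> p3 = F -> T = T
(p1 -> p3) -> p2 = T -> T = T
p5 & ((p1 -> p3) -> p2) = F & T = F
(p5 & ((p1 -> p3) -> p2)) -> p1 = F -> F = T
(((p1 ^ p3) & ((p5 ^ (p2 ^ p3)) ^ (p5 -> p1))) -> (p3 & p2)) & ((p5 & ((p1 -> p3) -> p2)) -> p1) = T & T = T
((((p1 ^ p3) & ((p5 ^ (p2 ^ p3)) ^ (p5 -> p1))) -> (p3 & p2)) & ((p5 & ((p1 -> p3) -> p2)) -> p1)) <-> p3 = T <-> T = T

T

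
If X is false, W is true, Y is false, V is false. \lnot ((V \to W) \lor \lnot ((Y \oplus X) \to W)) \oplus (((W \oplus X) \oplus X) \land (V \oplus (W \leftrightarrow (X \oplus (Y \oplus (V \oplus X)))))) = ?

V \to W = \text{False} \to \text{True} = \text{True}
Y \oplus X = \text{False} \oplus \text{False} = \text{False}
(Y \oplus X) \to W = \text{False} \to \text{True} = \text{True}
\lnot ((Y \oplus X) \to W) = \lnot \text{True} = \text{False}
(V \to W) \lor \lnot ((Y \oplus X) \to W) = \text{True} \lor \text{False} = \text{True}
\lnot ((V \to W) \lor \lnot ((Y \oplus X) \to W)) = \lnot \text{True} = \text{False}
W \oplus X = \text{True} \oplus \text{False} = \text{True}
(W \oplus X) \oplus X = \text{True} \oplus \text{False} = \text{True}
V \oplus X = \text{False} \oplus \text{False} = \text{False}
Y \oplus (V \oplus X) = \text{False} \oplus \text{False} = \text{False}
X \oplus (Y \oplus (V \oplus X)) = \text{False} \oplus \text{False} = \text{False}
W \leftrightarrow (X \oplus (Y \oplus (V \oplus X))) = \text{True} \leftrightarrow \text{False} = \text{False}
V \oplus (W \leftrightarrow (X \oplus (Y \oplus (V \oplus X)))) = \text{False} \oplus \text{False} = \text{False}
((W \oplus X) \oplus X) \land (V \oplus (W \leftrightarrow (X \oplus (Y \oplus (V \oplus X))))) = \text{True} \land \text{False} = \text{False}
\lnot ((V \to W) \lor \lnot ((Y \oplus X) \to W)) \oplus (((W \oplus X) \oplus X) \land (V \oplus (W \leftrightarrow (X \oplus (Y \oplus (V \oplus X)))))) = \text{False} \oplus \text{False} = \text{False}

\text{False}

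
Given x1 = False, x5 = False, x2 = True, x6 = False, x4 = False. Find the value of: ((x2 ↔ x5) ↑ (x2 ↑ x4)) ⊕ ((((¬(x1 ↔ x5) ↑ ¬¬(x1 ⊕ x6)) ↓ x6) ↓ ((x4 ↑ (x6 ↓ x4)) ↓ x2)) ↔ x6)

True

x2 ↔ x5 = True ↔ False = False
x2 ↑ x4 = True ↑ False = True
(x2 ↔ x5) ↑ (x2 ↑ x4) = False ↑ True = True
x1 ↔ x5 = False ↔ False = True
¬(x1 ↔ x5) = ¬True = False
x1 ⊕ x6 = False ⊕ False = False
¬(x1 ⊕ x6) = ¬False = True
¬¬(x1 ⊕ x6) = ¬True = False
¬(x1 ↔ x5) ↑ ¬¬(x1 ⊕ x6) = False ↑ False = True
(¬(x1 ↔ x5) ↑ ¬¬(x1 ⊕ x6)) ↓ x6 = True ↓ False = False
x6 ↓ x4 = False ↓ False = True
x4 ↑ (x6 ↓ x4) = False ↑ True = True
(x4 ↑ (x6 ↓ x4)) ↓ x2 = True ↓ True = False
((¬(x1 ↔ x5) ↑ ¬¬(x1 ⊕ x6)) ↓ x6) ↓ ((x4 ↑ (x6 ↓ x4)) ↓ x2) = False ↓ False = True
(((¬(x1 ↔ x5) ↑ ¬¬(x1 ⊕ x6)) ↓ x6) ↓ ((x4 ↑ (x6 ↓ x4)) ↓ x2)) ↔ x6 = True ↔ False = False
((x2 ↔ x5) ↑ (x2 ↑ x4)) ⊕ ((((¬(x1 ↔ x5) ↑ ¬¬(x1 ⊕ x6)) ↓ x6) ↓ ((x4 ↑ (x6 ↓ x4)) ↓ x2)) ↔ x6) = True ⊕ False = True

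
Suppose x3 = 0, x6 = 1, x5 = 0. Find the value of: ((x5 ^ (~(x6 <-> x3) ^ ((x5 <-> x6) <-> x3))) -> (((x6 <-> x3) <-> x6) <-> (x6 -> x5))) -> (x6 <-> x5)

0

x6 <-> x3 = 1 <-> 0 = 0
~(x6 <-> x3) = ~0 = 1
x5 <-> x6 = 0 <-> 1 = 0
(x5 <-> x6) <-> x3 = 0 <-> 0 = 1
~(x6 <-> x3) ^ ((x5 <-> x6) <-> x3) = 1 ^ 1 = 0
x5 ^ (~(x6 <-> x3) ^ ((x5 <-> x6) <-> x3)) = 0 ^ 0 = 0
x6 <-> x3 = 1 <-> 0 = 0
(x6 <-> x3) <-> x6 = 0 <-> 1 = 0
x6 -> x5 = 1 -> 0 = 0
((x6 <-> x3) <-> x6) <-> (x6 -> x5) = 0 <-> 0 = 1
(x5 ^ (~(x6 <-> x3) ^ ((x5 <-> x6) <-> x3))) -> (((x6 <-> x3) <-> x6) <-> (x6 -> x5)) = 0 -> 1 = 1
x6 <-> x5 = 1 <-> 0 = 0
((x5 ^ (~(x6 <-> x3) ^ ((x5 <-> x6) <-> x3))) -> (((x6 <-> x3) <-> x6) <-> (x6 -> x5))) -> (x6 <-> x5) = 1 -> 0 = 0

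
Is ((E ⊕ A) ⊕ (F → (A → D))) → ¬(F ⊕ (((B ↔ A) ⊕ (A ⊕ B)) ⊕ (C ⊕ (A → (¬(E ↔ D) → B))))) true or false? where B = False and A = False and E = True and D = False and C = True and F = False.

True

Substituting B=False, A=False, E=True, D=False, C=True, F=False:
E ⊕ A = True ⊕ False = True
A → D = False → False = True
F → (A → D) = False → True = True
(E ⊕ A) ⊕ (F → (A → D)) = True ⊕ True = False
B ↔ A = False ↔ False = True
A ⊕ B = False ⊕ False = False
(B ↔ A) ⊕ (A ⊕ B) = True ⊕ False = True
E ↔ D = True ↔ False = False
¬(E ↔ D) = ¬False = True
¬(E ↔ D) → B = True → False = False
A → (¬(E ↔ D) → B) = False → False = True
C ⊕ (A → (¬(E ↔ D) → B)) = True ⊕ True = False
((B ↔ A) ⊕ (A ⊕ B)) ⊕ (C ⊕ (A → (¬(E ↔ D) → B))) = True ⊕ False = True
F ⊕ (((B ↔ A) ⊕ (A ⊕ B)) ⊕ (C ⊕ (A → (¬(E ↔ D) → B)))) = False ⊕ True = True
¬(F ⊕ (((B ↔ A) ⊕ (A ⊕ B)) ⊕ (C ⊕ (A → (¬(E ↔ D) → B))))) = ¬True = False
((E ⊕ A) ⊕ (F → (A → D))) → ¬(F ⊕ (((B ↔ A) ⊕ (A ⊕ B)) ⊕ (C ⊕ (A → (¬(E ↔ D) → B))))) = False → False = True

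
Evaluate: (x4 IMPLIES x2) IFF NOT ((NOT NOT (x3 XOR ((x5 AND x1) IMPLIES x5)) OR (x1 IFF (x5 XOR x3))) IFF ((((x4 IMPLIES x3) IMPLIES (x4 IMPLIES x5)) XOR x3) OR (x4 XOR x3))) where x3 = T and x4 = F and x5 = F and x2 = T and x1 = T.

F

x4 IMPLIES x2 = F IMPLIES T = T
x5 AND x1 = F AND T = F
(x5 AND x1) IMPLIES x5 = F IMPLIES F = T
x3 XOR ((x5 AND x1) IMPLIES x5) = T XOR T = F
NOT (x3 XOR ((x5 AND x1) IMPLIES x5)) = NOT F = T
NOT NOT (x3 XOR ((x5 AND x1) IMPLIES x5)) = NOT T = F
x5 XOR x3 = F XOR T = T
x1 IFF (x5 XOR x3) = T IFF T = T
NOT NOT (x3 XOR ((x5 AND x1) IMPLIES x5)) OR (x1 IFF (x5 XOR x3)) = F OR T = T
x4 IMPLIES x3 = F IMPLIES T = T
x4 IMPLIES x5 = F IMPLIES F = T
(x4 IMPLIES x3) IMPLIES (x4 IMPLIES x5) = T IMPLIES T = T
((x4 IMPLIES x3) IMPLIES (x4 IMPLIES x5)) XOR x3 = T XOR T = F
x4 XOR x3 = F XOR T = T
(((x4 IMPLIES x3) IMPLIES (x4 IMPLIES x5)) XOR x3) OR (x4 XOR x3) = F OR T = T
(NOT NOT (x3 XOR ((x5 AND x1) IMPLIES x5)) OR (x1 IFF (x5 XOR x3))) IFF ((((x4 IMPLIES x3) IMPLIES (x4 IMPLIES x5)) XOR x3) OR (x4 XOR x3)) = T IFF T = T
NOT ((NOT NOT (x3 XOR ((x5 AND x1) IMPLIES x5)) OR (x1 IFF (x5 XOR x3))) IFF ((((x4 IMPLIES x3) IMPLIES (x4 IMPLIES x5)) XOR x3) OR (x4 XOR x3))) = NOT T = F
(x4 IMPLIES x2) IFF NOT ((NOT NOT (x3 XOR ((x5 AND x1) IMPLIES x5)) OR (x1 IFF (x5 XOR x3))) IFF ((((x4 IMPLIES x3) IMPLIES (x4 IMPLIES x5)) XOR x3) OR (x4 XOR x3))) = T IFF F = F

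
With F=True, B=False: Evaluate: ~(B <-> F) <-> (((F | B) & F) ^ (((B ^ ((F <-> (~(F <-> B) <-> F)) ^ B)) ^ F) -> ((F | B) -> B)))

False

B <-> F = False <-> True = False
~(B <-> F) = ~False = True
F | B = True | False = True
(F | B) & F = True & True = True
F <-> B = True <-> False = False
~(F <-> B) = ~False = True
~(F <-> B) <-> F = True <-> True = True
F <-> (~(F <-> B) <-> F) = True <-> True = True
(F <-> (~(F <-> B) <-> F)) ^ B = True ^ False = True
B ^ ((F <-> (~(F <-> B) <-> F)) ^ B) = False ^ True = True
(B ^ ((F <-> (~(F <-> B) <-> F)) ^ B)) ^ F = True ^ True = False
F | B = True | False = True
(F | B) -> B = True -> False = False
((B ^ ((F <-> (~(F <-> B) <-> F)) ^ B)) ^ F) -> ((F | B) -> B) = False -> False = True
((F | B) & F) ^ (((B ^ ((F <-> (~(F <-> B) <-> F)) ^ B)) ^ F) -> ((F | B) -> B)) = True ^ True = False
~(B <-> F) <-> (((F | B) & F) ^ (((B ^ ((F <-> (~(F <-> B) <-> F)) ^ B)) ^ F) -> ((F | B) -> B))) = True <-> False = False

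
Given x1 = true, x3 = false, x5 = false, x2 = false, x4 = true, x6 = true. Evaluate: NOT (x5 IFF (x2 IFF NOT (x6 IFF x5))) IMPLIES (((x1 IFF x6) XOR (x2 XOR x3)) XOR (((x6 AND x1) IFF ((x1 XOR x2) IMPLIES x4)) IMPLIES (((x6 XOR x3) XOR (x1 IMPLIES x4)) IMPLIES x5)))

true

x6 IFF x5 = true IFF false = false
NOT (x6 IFF x5) = NOT false = true
x2 IFF NOT (x6 IFF x5) = false IFF true = false
x5 IFF (x2 IFF NOT (x6 IFF x5)) = false IFF false = true
NOT (x5 IFF (x2 IFF NOT (x6 IFF x5))) = NOT true = false
x1 IFF x6 = true IFF true = true
x2 XOR x3 = false XOR false = false
(x1 IFF x6) XOR (x2 XOR x3) = true XOR false = true
x6 AND x1 = true AND true = true
x1 XOR x2 = true XOR false = true
(x1 XOR x2) IMPLIES x4 = true IMPLIES true = true
(x6 AND x1) IFF ((x1 XOR x2) IMPLIES x4) = true IFF true = true
x6 XOR x3 = true XOR false = true
x1 IMPLIES x4 = true IMPLIES true = true
(x6 XOR x3) XOR (x1 IMPLIES x4) = true XOR true = false
((x6 XOR x3) XOR (x1 IMPLIES x4)) IMPLIES x5 = false IMPLIES false = true
((x6 AND x1) IFF ((x1 XOR x2) IMPLIES x4)) IMPLIES (((x6 XOR x3) XOR (x1 IMPLIES x4)) IMPLIES x5) = true IMPLIES true = true
((x1 IFF x6) XOR (x2 XOR x3)) XOR (((x6 AND x1) IFF ((x1 XOR x2) IMPLIES x4)) IMPLIES (((x6 XOR x3) XOR (x1 IMPLIES x4)) IMPLIES x5)) = true XOR true = false
NOT (x5 IFF (x2 IFF NOT (x6 IFF x5))) IMPLIES (((x1 IFF x6) XOR (x2 XOR x3)) XOR (((x6 AND x1) IFF ((x1 XOR x2) IMPLIES x4)) IMPLIES (((x6 XOR x3) XOR (x1 IMPLIES x4)) IMPLIES x5))) = false IMPLIES false = true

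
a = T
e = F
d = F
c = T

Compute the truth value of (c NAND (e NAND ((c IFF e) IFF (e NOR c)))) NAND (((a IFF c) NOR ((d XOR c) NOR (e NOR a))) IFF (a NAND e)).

c IFF e = T IFF F = F
e NOR c = F NOR T = F
(c IFF e) IFF (e NOR c) = F IFF F = T
e NAND ((c IFF e) IFF (e NOR c)) = F NAND T = T
c NAND (e NAND ((c IFF e) IFF (e NOR c))) = T NAND T = F
a IFF c = T IFF T = T
d XOR c = F XOR T = T
e NOR a = F NOR T = F
(d XOR c) NOR (e NOR a) = T NOR F = F
(a IFF c) NOR ((d XOR c) NOR (e NOR a)) = T NOR F = F
a NAND e = T NAND F = T
((a IFF c) NOR ((d XOR c) NOR (e NOR a))) IFF (a NAND e) = F IFF T = F
(c NAND (e NAND ((c IFF e) IFF (e NOR c)))) NAND (((a IFF c) NOR ((d XOR c) NOR (e NOR a))) IFF (a NAND e)) = F NAND F = T

T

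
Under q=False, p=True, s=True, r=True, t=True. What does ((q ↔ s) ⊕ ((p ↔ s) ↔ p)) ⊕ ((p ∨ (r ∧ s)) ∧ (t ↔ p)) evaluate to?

Substituting q=False, p=True, s=True, r=True, t=True:
q ↔ s = False ↔ True = False
p ↔ s = True ↔ True = True
(p ↔ s) ↔ p = True ↔ True = True
(q ↔ s) ⊕ ((p ↔ s) ↔ p) = False ⊕ True = True
r ∧ s = True ∧ True = True
p ∨ (r ∧ s) = True ∨ True = True
t ↔ p = True ↔ True = True
(p ∨ (r ∧ s)) ∧ (t ↔ p) = True ∧ True = True
((q ↔ s) ⊕ ((p ↔ s) ↔ p)) ⊕ ((p ∨ (r ∧ s)) ∧ (t ↔ p)) = True ⊕ True = False

False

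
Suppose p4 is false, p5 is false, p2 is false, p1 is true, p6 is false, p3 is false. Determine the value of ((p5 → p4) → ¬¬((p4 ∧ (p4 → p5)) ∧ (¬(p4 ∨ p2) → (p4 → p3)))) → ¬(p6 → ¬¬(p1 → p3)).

T

p5 → p4 = F → F = T
p4 → p5 = F → F = T
p4 ∧ (p4 → p5) = F ∧ T = F
p4 ∨ p2 = F ∨ F = F
¬(p4 ∨ p2) = ¬F = T
p4 → p3 = F → F = T
¬(p4 ∨ p2) → (p4 → p3) = T → T = T
(p4 ∧ (p4 → p5)) ∧ (¬(p4 ∨ p2) → (p4 → p3)) = F ∧ T = F
¬((p4 ∧ (p4 → p5)) ∧ (¬(p4 ∨ p2) → (p4 → p3))) = ¬F = T
¬¬((p4 ∧ (p4 → p5)) ∧ (¬(p4 ∨ p2) → (p4 → p3))) = ¬T = F
(p5 → p4) → ¬¬((p4 ∧ (p4 → p5)) ∧ (¬(p4 ∨ p2) → (p4 → p3))) = T → F = F
p1 → p3 = T → F = F
¬(p1 → p3) = ¬F = T
¬¬(p1 → p3) = ¬T = F
p6 → ¬¬(p1 → p3) = F → F = T
¬(p6 → ¬¬(p1 → p3)) = ¬T = F
((p5 → p4) → ¬¬((p4 ∧ (p4 → p5)) ∧ (¬(p4 ∨ p2) → (p4 → p3)))) → ¬(p6 → ¬¬(p1 → p3)) = F → F = T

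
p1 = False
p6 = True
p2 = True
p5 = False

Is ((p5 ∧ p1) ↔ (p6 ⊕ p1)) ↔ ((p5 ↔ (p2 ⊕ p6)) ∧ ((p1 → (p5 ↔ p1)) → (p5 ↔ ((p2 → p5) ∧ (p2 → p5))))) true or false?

False

p5 ∧ p1 = False ∧ False = False
p6 ⊕ p1 = True ⊕ False = True
(p5 ∧ p1) ↔ (p6 ⊕ p1) = False ↔ True = False
p2 ⊕ p6 = True ⊕ True = False
p5 ↔ (p2 ⊕ p6) = False ↔ False = True
p5 ↔ p1 = False ↔ False = True
p1 → (p5 ↔ p1) = False → True = True
p2 → p5 = True → False = False
p2 → p5 = True → False = False
(p2 → p5) ∧ (p2 → p5) = False ∧ False = False
p5 ↔ ((p2 → p5) ∧ (p2 → p5)) = False ↔ False = True
(p1 → (p5 ↔ p1)) → (p5 ↔ ((p2 → p5) ∧ (p2 → p5))) = True → True = True
(p5 ↔ (p2 ⊕ p6)) ∧ ((p1 → (p5 ↔ p1)) → (p5 ↔ ((p2 → p5) ∧ (p2 → p5)))) = True ∧ True = True
((p5 ∧ p1) ↔ (p6 ⊕ p1)) ↔ ((p5 ↔ (p2 ⊕ p6)) ∧ ((p1 → (p5 ↔ p1)) → (p5 ↔ ((p2 → p5) ∧ (p2 → p5))))) = False ↔ True = False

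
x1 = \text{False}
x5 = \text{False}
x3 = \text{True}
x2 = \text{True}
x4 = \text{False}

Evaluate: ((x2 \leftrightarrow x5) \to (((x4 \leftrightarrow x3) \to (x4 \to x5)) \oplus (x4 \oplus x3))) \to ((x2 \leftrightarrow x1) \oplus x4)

Substituting x1=\text{False}, x5=\text{False}, x3=\text{True}, x2=\text{True}, x4=\text{False}:
x2 \leftrightarrow x5 = \text{True} \leftrightarrow \text{False} = \text{False}
x4 \leftrightarrow x3 = \text{False} \leftrightarrow \text{True} = \text{False}
x4 \to x5 = \text{False} \to \text{False} = \text{True}
(x4 \leftrightarrow x3) \to (x4 \to x5) = \text{False} \to \text{True} = \text{True}
x4 \oplus x3 = \text{False} \oplus \text{True} = \text{True}
((x4 \leftrightarrow x3) \to (x4 \to x5)) \oplus (x4 \oplus x3) = \text{True} \oplus \text{True} = \text{False}
(x2 \leftrightarrow x5) \to (((x4 \leftrightarrow x3) \to (x4 \to x5)) \oplus (x4 \oplus x3)) = \text{False} \to \text{False} = \text{True}
x2 \leftrightarrow x1 = \text{True} \leftrightarrow \text{False} = \text{False}
(x2 \leftrightarrow x1) \oplus x4 = \text{False} \oplus \text{False} = \text{False}
((x2 \leftrightarrow x5) \to (((x4 \leftrightarrow x3) \to (x4 \to x5)) \oplus (x4 \oplus x3))) \to ((x2 \leftrightarrow x1) \oplus x4) = \text{True} \to \text{False} = \text{False}

\text{False}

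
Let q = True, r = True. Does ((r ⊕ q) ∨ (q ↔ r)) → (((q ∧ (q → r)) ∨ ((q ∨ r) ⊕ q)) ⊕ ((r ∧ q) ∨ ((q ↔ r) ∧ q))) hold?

False

Substituting q=True, r=True:
r ⊕ q = True ⊕ True = False
q ↔ r = True ↔ True = True
(r ⊕ q) ∨ (q ↔ r) = False ∨ True = True
q → r = True → True = True
q ∧ (q → r) = True ∧ True = True
q ∨ r = True ∨ True = True
(q ∨ r) ⊕ q = True ⊕ True = False
(q ∧ (q → r)) ∨ ((q ∨ r) ⊕ q) = True ∨ False = True
r ∧ q = True ∧ True = True
q ↔ r = True ↔ True = True
(q ↔ r) ∧ q = True ∧ True = True
(r ∧ q) ∨ ((q ↔ r) ∧ q) = True ∨ True = True
((q ∧ (q → r)) ∨ ((q ∨ r) ⊕ q)) ⊕ ((r ∧ q) ∨ ((q ↔ r) ∧ q)) = True ⊕ True = False
((r ⊕ q) ∨ (q ↔ r)) → (((q ∧ (q → r)) ∨ ((q ∨ r) ⊕ q)) ⊕ ((r ∧ q) ∨ ((q ↔ r) ∧ q))) = True → False = False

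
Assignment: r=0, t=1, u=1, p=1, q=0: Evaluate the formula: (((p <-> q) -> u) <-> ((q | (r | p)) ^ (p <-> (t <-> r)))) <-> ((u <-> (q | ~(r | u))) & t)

p <-> q = 1 <-> 0 = 0
(p <-> q) -> u = 0 -> 1 = 1
r | p = 0 | 1 = 1
q | (r | p) = 0 | 1 = 1
t <-> r = 1 <-> 0 = 0
p <-> (t <-> r) = 1 <-> 0 = 0
(q | (r | p)) ^ (p <-> (t <-> r)) = 1 ^ 0 = 1
((p <-> q) -> u) <-> ((q | (r | p)) ^ (p <-> (t <-> r))) = 1 <-> 1 = 1
r | u = 0 | 1 = 1
~(r | u) = ~1 = 0
q | ~(r | u) = 0 | 0 = 0
u <-> (q | ~(r | u)) = 1 <-> 0 = 0
(u <-> (q | ~(r | u))) & t = 0 & 1 = 0
(((p <-> q) -> u) <-> ((q | (r | p)) ^ (p <-> (t <-> r)))) <-> ((u <-> (q | ~(r | u))) & t) = 1 <-> 0 = 0

0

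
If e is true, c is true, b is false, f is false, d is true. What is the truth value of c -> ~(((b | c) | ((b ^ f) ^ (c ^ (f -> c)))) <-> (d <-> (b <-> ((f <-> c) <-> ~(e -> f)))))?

False

b | c = False | True = True
b ^ f = False ^ False = False
f -> c = False -> True = True
c ^ (f -> c) = True ^ True = False
(b ^ f) ^ (c ^ (f -> c)) = False ^ False = False
(b | c) | ((b ^ f) ^ (c ^ (f -> c))) = True | False = True
f <-> c = False <-> True = False
e -> f = True -> False = False
~(e -> f) = ~False = True
(f <-> c) <-> ~(e -> f) = False <-> True = False
b <-> ((f <-> c) <-> ~(e -> f)) = False <-> False = True
d <-> (b <-> ((f <-> c) <-> ~(e -> f))) = True <-> True = True
((b | c) | ((b ^ f) ^ (c ^ (f -> c)))) <-> (d <-> (b <-> ((f <-> c) <-> ~(e -> f)))) = True <-> True = True
~(((b | c) | ((b ^ f) ^ (c ^ (f -> c)))) <-> (d <-> (b <-> ((f <-> c) <-> ~(e -> f))))) = ~True = False
c -> ~(((b | c) | ((b ^ f) ^ (c ^ (f -> c)))) <-> (d <-> (b <-> ((f <-> c) <-> ~(e -> f))))) = True -> False = False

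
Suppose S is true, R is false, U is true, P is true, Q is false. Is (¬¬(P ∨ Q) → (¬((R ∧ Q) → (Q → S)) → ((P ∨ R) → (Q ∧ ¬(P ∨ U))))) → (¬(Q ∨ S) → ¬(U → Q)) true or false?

T

P ∨ Q = T ∨ F = T
¬(P ∨ Q) = ¬T = F
¬¬(P ∨ Q) = ¬F = T
R ∧ Q = F ∧ F = F
Q → S = F → T = T
(R ∧ Q) → (Q → S) = F → T = T
¬((R ∧ Q) → (Q → S)) = ¬T = F
P ∨ R = T ∨ F = T
P ∨ U = T ∨ T = T
¬(P ∨ U) = ¬T = F
Q ∧ ¬(P ∨ U) = F ∧ F = F
(P ∨ R) → (Q ∧ ¬(P ∨ U)) = T → F = F
¬((R ∧ Q) → (Q → S)) → ((P ∨ R) → (Q ∧ ¬(P ∨ U))) = F → F = T
¬¬(P ∨ Q) → (¬((R ∧ Q) → (Q → S)) → ((P ∨ R) → (Q ∧ ¬(P ∨ U)))) = T → T = T
Q ∨ S = F ∨ T = T
¬(Q ∨ S) = ¬T = F
U → Q = T → F = F
¬(U → Q) = ¬F = T
¬(Q ∨ S) → ¬(U → Q) = F → T = T
(¬¬(P ∨ Q) → (¬((R ∧ Q) → (Q → S)) → ((P ∨ R) → (Q ∧ ¬(P ∨ U))))) → (¬(Q ∨ S) → ¬(U → Q)) = T → T = T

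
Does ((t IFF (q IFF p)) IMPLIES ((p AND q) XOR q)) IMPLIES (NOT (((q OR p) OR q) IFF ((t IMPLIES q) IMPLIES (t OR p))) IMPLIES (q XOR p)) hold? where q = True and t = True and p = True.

q IFF p = True IFF True = True
t IFF (q IFF p) = True IFF True = True
p AND q = True AND True = True
(p AND q) XOR q = True XOR True = False
(t IFF (q IFF p)) IMPLIES ((p AND q) XOR q) = True IMPLIES False = False
q OR p = True OR True = True
(q OR p) OR q = True OR True = True
t IMPLIES q = True IMPLIES True = True
t OR p = True OR True = True
(t IMPLIES q) IMPLIES (t OR p) = True IMPLIES True = True
((q OR p) OR q) IFF ((t IMPLIES q) IMPLIES (t OR p)) = True IFF True = True
NOT (((q OR p) OR q) IFF ((t IMPLIES q) IMPLIES (t OR p))) = NOT True = False
q XOR p = True XOR True = False
NOT (((q OR p) OR q) IFF ((t IMPLIES q) IMPLIES (t OR p))) IMPLIES (q XOR p) = False IMPLIES False = True
((t IFF (q IFF p)) IMPLIES ((p AND q) XOR q)) IMPLIES (NOT (((q OR p) OR q) IFF ((t IMPLIES q) IMPLIES (t OR p))) IMPLIES (q XOR p)) = False IMPLIES True = True

True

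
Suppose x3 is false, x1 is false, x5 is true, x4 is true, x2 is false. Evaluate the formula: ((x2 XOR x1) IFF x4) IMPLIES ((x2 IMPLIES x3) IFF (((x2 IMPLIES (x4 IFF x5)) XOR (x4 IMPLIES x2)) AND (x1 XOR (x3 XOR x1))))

True

x2 XOR x1 = False XOR False = False
(x2 XOR x1) IFF x4 = False IFF True = False
x2 IMPLIES x3 = False IMPLIES False = True
x4 IFF x5 = True IFF True = True
x2 IMPLIES (x4 IFF x5) = False IMPLIES True = True
x4 IMPLIES x2 = True IMPLIES False = False
(x2 IMPLIES (x4 IFF x5)) XOR (x4 IMPLIES x2) = True XOR False = True
x3 XOR x1 = False XOR False = False
x1 XOR (x3 XOR x1) = False XOR False = False
((x2 IMPLIES (x4 IFF x5)) XOR (x4 IMPLIES x2)) AND (x1 XOR (x3 XOR x1)) = True AND False = False
(x2 IMPLIES x3) IFF (((x2 IMPLIES (x4 IFF x5)) XOR (x4 IMPLIES x2)) AND (x1 XOR (x3 XOR x1))) = True IFF False = False
((x2 XOR x1) IFF x4) IMPLIES ((x2 IMPLIES x3) IFF (((x2 IMPLIES (x4 IFF x5)) XOR (x4 IMPLIES x2)) AND (x1 XOR (x3 XOR x1)))) = False IMPLIES False = True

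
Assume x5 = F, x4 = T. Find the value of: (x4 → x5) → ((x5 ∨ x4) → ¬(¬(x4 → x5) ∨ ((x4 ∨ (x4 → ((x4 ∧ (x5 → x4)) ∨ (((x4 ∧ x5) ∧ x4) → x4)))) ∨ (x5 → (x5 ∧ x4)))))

x4 → x5 = T → F = F
x5 ∨ x4 = F ∨ T = T
x4 → x5 = T → F = F
¬(x4 → x5) = ¬F = T
x5 → x4 = F → T = T
x4 ∧ (x5 → x4) = T ∧ T = T
x4 ∧ x5 = T ∧ F = F
(x4 ∧ x5) ∧ x4 = F ∧ T = F
((x4 ∧ x5) ∧ x4) → x4 = F → T = T
(x4 ∧ (x5 → x4)) ∨ (((x4 ∧ x5) ∧ x4) → x4) = T ∨ T = T
x4 → ((x4 ∧ (x5 → x4)) ∨ (((x4 ∧ x5) ∧ x4) → x4)) = T → T = T
x4 ∨ (x4 → ((x4 ∧ (x5 → x4)) ∨ (((x4 ∧ x5) ∧ x4) → x4))) = T ∨ T = T
x5 ∧ x4 = F ∧ T = F
x5 → (x5 ∧ x4) = F → F = T
(x4 ∨ (x4 → ((x4 ∧ (x5 → x4)) ∨ (((x4 ∧ x5) ∧ x4) → x4)))) ∨ (x5 → (x5 ∧ x4)) = T ∨ T = T
¬(x4 → x5) ∨ ((x4 ∨ (x4 → ((x4 ∧ (x5 → x4)) ∨ (((x4 ∧ x5) ∧ x4) → x4)))) ∨ (x5 → (x5 ∧ x4))) = T ∨ T = T
¬(¬(x4 → x5) ∨ ((x4 ∨ (x4 → ((x4 ∧ (x5 → x4)) ∨ (((x4 ∧ x5) ∧ x4) → x4)))) ∨ (x5 → (x5 ∧ x4)))) = ¬T = F
(x5 ∨ x4) → ¬(¬(x4 → x5) ∨ ((x4 ∨ (x4 → ((x4 ∧ (x5 → x4)) ∨ (((x4 ∧ x5) ∧ x4) → x4)))) ∨ (x5 → (x5 ∧ x4)))) = T → F = F
(x4 → x5) → ((x5 ∨ x4) → ¬(¬(x4 → x5) ∨ ((x4 ∨ (x4 → ((x4 ∧ (x5 → x4)) ∨ (((x4 ∧ x5) ∧ x4) → x4)))) ∨ (x5 → (x5 ∧ x4))))) = F → F = T

T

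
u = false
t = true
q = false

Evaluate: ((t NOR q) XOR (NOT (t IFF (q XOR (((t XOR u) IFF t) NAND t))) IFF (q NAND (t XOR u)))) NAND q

true

t NOR q = true NOR false = false
t XOR u = true XOR false = true
(t XOR u) IFF t = true IFF true = true
((t XOR u) IFF t) NAND t = true NAND true = false
q XOR (((t XOR u) IFF t) NAND t) = false XOR false = false
t IFF (q XOR (((t XOR u) IFF t) NAND t)) = true IFF false = false
NOT (t IFF (q XOR (((t XOR u) IFF t) NAND t))) = NOT false = true
t XOR u = true XOR false = true
q NAND (t XOR u) = false NAND true = true
NOT (t IFF (q XOR (((t XOR u) IFF t) NAND t))) IFF (q NAND (t XOR u)) = true IFF true = true
(t NOR q) XOR (NOT (t IFF (q XOR (((t XOR u) IFF t) NAND t))) IFF (q NAND (t XOR u))) = false XOR true = true
((t NOR q) XOR (NOT (t IFF (q XOR (((t XOR u) IFF t) NAND t))) IFF (q NAND (t XOR u)))) NAND q = true NAND false = true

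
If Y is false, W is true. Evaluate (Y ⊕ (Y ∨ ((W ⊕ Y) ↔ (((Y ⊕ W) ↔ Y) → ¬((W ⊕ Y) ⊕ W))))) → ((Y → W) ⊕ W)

Substituting Y=False, W=True:
W ⊕ Y = True ⊕ False = True
Y ⊕ W = False ⊕ True = True
(Y ⊕ W) ↔ Y = True ↔ False = False
W ⊕ Y = True ⊕ False = True
(W ⊕ Y) ⊕ W = True ⊕ True = False
¬((W ⊕ Y) ⊕ W) = ¬False = True
((Y ⊕ W) ↔ Y) → ¬((W ⊕ Y) ⊕ W) = False → True = True
(W ⊕ Y) ↔ (((Y ⊕ W) ↔ Y) → ¬((W ⊕ Y) ⊕ W)) = True ↔ True = True
Y ∨ ((W ⊕ Y) ↔ (((Y ⊕ W) ↔ Y) → ¬((W ⊕ Y) ⊕ W))) = False ∨ True = True
Y ⊕ (Y ∨ ((W ⊕ Y) ↔ (((Y ⊕ W) ↔ Y) → ¬((W ⊕ Y) ⊕ W)))) = False ⊕ True = True
Y → W = False → True = True
(Y → W) ⊕ W = True ⊕ True = False
(Y ⊕ (Y ∨ ((W ⊕ Y) ↔ (((Y ⊕ W) ↔ Y) → ¬((W ⊕ Y) ⊕ W))))) → ((Y → W) ⊕ W) = True → False = False

False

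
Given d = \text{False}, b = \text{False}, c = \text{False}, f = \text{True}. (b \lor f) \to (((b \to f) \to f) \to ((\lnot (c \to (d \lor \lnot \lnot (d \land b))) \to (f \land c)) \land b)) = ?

\text{False}

Substituting d=\text{False}, b=\text{False}, c=\text{False}, f=\text{True}:
b \lor f = \text{False} \lor \text{True} = \text{True}
b \to f = \text{False} \to \text{True} = \text{True}
(b \to f) \to f = \text{True} \to \text{True} = \text{True}
d \land b = \text{False} \land \text{False} = \text{False}
\lnot (d \land b) = \lnot \text{False} = \text{True}
\lnot \lnot (d \land b) = \lnot \text{True} = \text{False}
d \lor \lnot \lnot (d \land b) = \text{False} \lor \text{False} = \text{False}
c \to (d \lor \lnot \lnot (d \land b)) = \text{False} \to \text{False} = \text{True}
\lnot (c \to (d \lor \lnot \lnot (d \land b))) = \lnot \text{True} = \text{False}
f \land c = \text{True} \land \text{False} = \text{False}
\lnot (c \to (d \lor \lnot \lnot (d \land b))) \to (f \land c) = \text{False} \to \text{False} = \text{True}
(\lnot (c \to (d \lor \lnot \lnot (d \land b))) \to (f \land c)) \land b = \text{True} \land \text{False} = \text{False}
((b \to f) \to f) \to ((\lnot (c \to (d \lor \lnot \lnot (d \land b))) \to (f \land c)) \land b) = \text{True} \to \text{False} = \text{False}
(b \lor f) \to (((b \to f) \to f) \to ((\lnot (c \to (d \lor \lnot \lnot (d \land b))) \to (f \land c)) \land b)) = \text{True} \to \text{False} = \text{False}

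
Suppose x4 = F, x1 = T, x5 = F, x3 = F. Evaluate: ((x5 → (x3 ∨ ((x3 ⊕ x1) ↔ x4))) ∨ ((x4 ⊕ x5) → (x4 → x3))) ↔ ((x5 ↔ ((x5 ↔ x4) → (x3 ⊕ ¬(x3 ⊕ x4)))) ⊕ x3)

x3 ⊕ x1 = F ⊕ T = T
(x3 ⊕ x1) ↔ x4 = T ↔ F = F
x3 ∨ ((x3 ⊕ x1) ↔ x4) = F ∨ F = F
x5 → (x3 ∨ ((x3 ⊕ x1) ↔ x4)) = F → F = T
x4 ⊕ x5 = F ⊕ F = F
x4 → x3 = F → F = T
(x4 ⊕ x5) → (x4 → x3) = F → T = T
(x5 → (x3 ∨ ((x3 ⊕ x1) ↔ x4))) ∨ ((x4 ⊕ x5) → (x4 → x3)) = T ∨ T = T
x5 ↔ x4 = F ↔ F = T
x3 ⊕ x4 = F ⊕ F = F
¬(x3 ⊕ x4) = ¬F = T
x3 ⊕ ¬(x3 ⊕ x4) = F ⊕ T = T
(x5 ↔ x4) → (x3 ⊕ ¬(x3 ⊕ x4)) = T → T = T
x5 ↔ ((x5 ↔ x4) → (x3 ⊕ ¬(x3 ⊕ x4))) = F ↔ T = F
(x5 ↔ ((x5 ↔ x4) → (x3 ⊕ ¬(x3 ⊕ x4)))) ⊕ x3 = F ⊕ F = F
((x5 → (x3 ∨ ((x3 ⊕ x1) ↔ x4))) ∨ ((x4 ⊕ x5) → (x4 → x3))) ↔ ((x5 ↔ ((x5 ↔ x4) → (x3 ⊕ ¬(x3 ⊕ x4)))) ⊕ x3) = T ↔ F = F

F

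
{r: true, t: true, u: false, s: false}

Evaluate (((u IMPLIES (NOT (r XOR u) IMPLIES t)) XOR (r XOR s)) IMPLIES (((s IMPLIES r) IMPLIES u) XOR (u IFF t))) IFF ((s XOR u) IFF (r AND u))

r XOR u = true XOR false = true
NOT (r XOR u) = NOT true = false
NOT (r XOR u) IMPLIES t = false IMPLIES true = true
u IMPLIES (NOT (r XOR u) IMPLIES t) = false IMPLIES true = true
r XOR s = true XOR false = true
(u IMPLIES (NOT (r XOR u) IMPLIES t)) XOR (r XOR s) = true XOR true = false
s IMPLIES r = false IMPLIES true = true
(s IMPLIES r) IMPLIES u = true IMPLIES false = false
u IFF t = false IFF true = false
((s IMPLIES r) IMPLIES u) XOR (u IFF t) = false XOR false = false
((u IMPLIES (NOT (r XOR u) IMPLIES t)) XOR (r XOR s)) IMPLIES (((s IMPLIES r) IMPLIES u) XOR (u IFF t)) = false IMPLIES false = true
s XOR u = false XOR false = false
r AND u = true AND false = false
(s XOR u) IFF (r AND u) = false IFF false = true
(((u IMPLIES (NOT (r XOR u) IMPLIES t)) XOR (r XOR s)) IMPLIES (((s IMPLIES r) IMPLIES u) XOR (u IFF t))) IFF ((s XOR u) IFF (r AND u)) = true IFF true = true

true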